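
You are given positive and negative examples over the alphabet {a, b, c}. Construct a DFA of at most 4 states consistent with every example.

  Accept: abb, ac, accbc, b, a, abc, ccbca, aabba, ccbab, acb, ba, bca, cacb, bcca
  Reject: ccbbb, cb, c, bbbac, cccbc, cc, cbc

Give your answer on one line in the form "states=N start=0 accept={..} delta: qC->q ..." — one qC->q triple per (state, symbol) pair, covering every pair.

states=3 start=0 accept={0,1} delta: 0a->1 0b->1 0c->2 1a->0 1b->1 1c->1 2a->1 2b->2 2c->2

State merging on the prefix tree: take the shortest (then alphabetical) example prefix whose next move is undefined and point that move at state 0, else 1, else 2, ...; a target is out if some Accept/Reject pair would then sit in one state with the same input left (inseparable). If every existing state is out, open a new one.
a: 0a undefined. 0a->0: no, ac/c meet in 0 with "c" left. Open state 1: 0a->1.
b: 0b undefined. 0b->0: no, ac/bbbac meet in 1 with "c" left. 0b->1: ok.
c: 0c undefined. 0c->0: no, abb/ccbbb meet in 1 with "bb" left. 0c->1: no, ac/cc meet in 1 with "c" left. Open state 2: 0c->2.
aa: 1a undefined. 1a->0: ok.
ab: 1b undefined. 1b->0: no, abc/c meet in 2. 1b->1: ok.
ac: 1c undefined. 1c->0: no, accbc/cbc meet in 2 with "bc" left. 1c->1: ok.
ca: 2a undefined. 2a->0: no, cacb/cb meet in 2 with "b" left. 2a->1: ok.
cb: 2b undefined. 2b->0: no, aabba/cb meet in 0. 2b->1: no, abb/cb meet in 1. 2b->2: ok.
cc: 2c undefined. 2c->0: no, abb/ccbbb meet in 1. 2c->1: no, abb/ccbbb meet in 1. 2c->2: ok.
All examples now run through 3 states with every (state, symbol) defined. Accept strings end in {0,1}, Reject strings end in {2}; accept={0,1}.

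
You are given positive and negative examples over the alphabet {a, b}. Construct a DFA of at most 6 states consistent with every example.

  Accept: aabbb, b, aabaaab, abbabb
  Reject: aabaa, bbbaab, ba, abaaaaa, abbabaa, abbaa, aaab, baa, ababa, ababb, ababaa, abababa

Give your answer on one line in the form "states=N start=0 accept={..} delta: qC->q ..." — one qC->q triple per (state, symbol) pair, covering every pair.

states=5 start=0 accept={0,4} delta: 0a->1 0b->0 1a->1 1b->2 2a->3 2b->0 3a->2 3b->4 4a->1 4b->1

Fold the examples into a partial DFA from state 0: repeatedly fix the first undefined (state, symbol) met by the shortest-then-alphabetical prefix, trying targets in increasing order and rejecting any under which an Accept and a Reject string meet in one state with the same remainder; add a state when all current targets are rejected. Accepting states are where Accept strings end.
a: 0a undefined. 0a->0: no, b/aaab meet in 0 with "b" left. Open state 1: 0a->1.
b: 0b undefined. 0b->0: ok.
aa: 1a undefined. 1a->0: no, aabbb/aabaa meet in 0. 1a->1: ok.
ab: 1b undefined. 1b->0: no, aabbb/bbbaab meet in 0. 1b->1: no, aabbb/aabaa meet in 1. Open state 2: 1b->2.
aba: 2a undefined. 2a->0: no, b/ababb meet in 0. 2a->1: no, aabaaab/bbbaab meet in 2. 2a->2: no, aabbb/ababb meet in 2 with "bb" left. Open state 3: 2a->3.
abb: 2b undefined. 2b->0: ok.
abaa: 3a undefined. 3a->0: no, aabbb/aabaa meet in 0. 3a->1: no, aabaaab/bbbaab meet in 2. 3a->2: ok.
abab: 3b undefined. 3b->0: no, aabbb/ababb meet in 0. 3b->1: no, aabaaab/ba meet in 1. 3b->2: no, aabbb/ababb meet in 0. 3b->3: no, aabaaab/abaaaaa meet in 3. Open state 4: 3b->4.
ababa: 4a undefined. 4a->0: no, aabbb/ababa meet in 0. 4a->1: ok.
ababb: 4b undefined. 4b->0: no, aabbb/ababb meet in 0. 4b->1: ok.
All examples now run through 5 states with every (state, symbol) defined. Accept strings end in {0,4}, Reject strings end in {1,2,3}; accept={0,4}.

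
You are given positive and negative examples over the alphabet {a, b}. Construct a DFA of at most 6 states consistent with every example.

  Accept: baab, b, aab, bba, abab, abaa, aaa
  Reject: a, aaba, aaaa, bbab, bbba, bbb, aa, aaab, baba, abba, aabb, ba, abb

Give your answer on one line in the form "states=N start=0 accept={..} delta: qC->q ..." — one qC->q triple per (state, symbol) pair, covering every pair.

states=5 start=0 accept={2} delta: 0a->1 0b->2 1a->3 1b->1 2a->1 2b->4 3a->2 3b->2 4a->2 4b->0

Fold the examples into a partial DFA from state 0: repeatedly fix the first undefined (state, symbol) met by the shortest-then-alphabetical prefix, trying targets in increasing order and rejecting any under which an Accept and a Reject string meet in one state with the same remainder; add a state when all current targets are rejected. Accepting states are where Accept strings end.
a: 0a undefined. 0a->0: no, b/aaab meet in 0 with "b" left. Open state 1: 0a->1.
b: 0b undefined. 0b->0: no, b/bbb meet in 0. 0b->1: no, baab/aaab meet in 1 with "aab" left. Open state 2: 0b->2.
aa: 1a undefined. 1a->0: no, aaa/a meet in 1. 1a->1: no, aab/aaab meet in 1 with "b" left. 1a->2: no, b/aa meet in 2. Open state 3: 1a->3.
ab: 1b undefined. 1b->0: no, b/abb meet in 2. 1b->1: ok.
ba: 2a undefined. 2a->0: no, baab/a meet in 1. 2a->1: ok.
bb: 2b undefined. 2b->0: no, b/bbb meet in 2. 2b->1: no, baab/bbab meet in 3 with "b" left. 2b->2: no, b/bbb meet in 2. 2b->3: no, baab/bbb meet in 3 with "b" left. Open state 4: 2b->4.
aaa: 3a undefined. 3a->0: no, b/aaab meet in 2. 3a->1: no, abaa/a meet in 1. 3a->2: ok.
aab: 3b undefined. 3b->0: no, b/aabb meet in 2. 3b->1: no, baab/a meet in 1. 3b->2: ok.
bba: 4a undefined. 4a->0: no, baab/bbab meet in 2. 4a->1: no, bba/a meet in 1. 4a->2: ok.
bbb: 4b undefined. 4b->0: ok.
All examples now run through 5 states with every (state, symbol) defined. Accept strings end in {2}, Reject strings end in {0,1,3,4}; accept={2}.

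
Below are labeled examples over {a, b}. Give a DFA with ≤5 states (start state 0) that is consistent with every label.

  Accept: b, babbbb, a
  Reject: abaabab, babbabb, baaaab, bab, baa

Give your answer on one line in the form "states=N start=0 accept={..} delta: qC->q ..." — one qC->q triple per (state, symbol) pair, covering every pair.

states=5 start=0 accept={0,1} delta: 0a->0 0b->1 1a->2 1b->2 2a->2 2b->3 3a->1 3b->4 4a->0 4b->0

State merging on the prefix tree: take the shortest (then alphabetical) example prefix whose next move is undefined and point that move at state 0, else 1, else 2, ...; a target is out if some Accept/Reject pair would then sit in one state with the same input left (inseparable). If every existing state is out, open a new one.
a: 0a undefined. 0a->0: ok.
b: 0b undefined. 0b->0: no, b/abaabab meet in 0. Open state 1: 0b->1.
ba: 1a undefined. 1a->0: no, b/abaabab meet in 1. 1a->1: no, b/baa meet in 1. Open state 2: 1a->2.
baa: 2a undefined. 2a->0: no, b/baaaab meet in 1. 2a->1: no, b/baa meet in 1. 2a->2: ok.
bab: 2b undefined. 2b->0: no, b/abaabab meet in 1. 2b->1: no, b/abaabab meet in 1. 2b->2: no, babbbb/abaabab meet in 2. Open state 3: 2b->3.
babb: 3b undefined. 3b->0: no, babbbb/babbabb meet in 1 with "b" left. 3b->1: no, b/babbabb meet in 1. 3b->2: no, babbbb/babbabb meet in 2. 3b->3: no, babbbb/baaaab meet in 3. Open state 4: 3b->4.
babba: 4a undefined. 4a->0: ok.
babbb: 4b undefined. 4b->0: ok.
abaaba: 3a undefined. 3a->0: no, b/abaabab meet in 1. 3a->1: ok.
abaabab: 1b undefined. 1b->0: no, a/abaabab meet in 0. 1b->1: no, b/abaabab meet in 1. 1b->2: ok.
All examples now run through 5 states with every (state, symbol) defined. Accept strings end in {0,1}, Reject strings end in {2,3}; accept={0,1}.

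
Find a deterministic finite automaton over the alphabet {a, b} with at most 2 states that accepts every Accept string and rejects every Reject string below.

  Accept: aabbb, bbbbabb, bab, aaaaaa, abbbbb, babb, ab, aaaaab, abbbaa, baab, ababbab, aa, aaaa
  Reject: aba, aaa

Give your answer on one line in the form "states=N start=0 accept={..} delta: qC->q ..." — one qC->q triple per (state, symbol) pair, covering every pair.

Grow the machine one transition at a time. Run the examples from 0; the earliest place one falls off (shortest prefix, ties alphabetical) gets sent to the lowest-numbered state that keeps every Accept/Reject pair distinguishable — a pair clashes when both reach the same state with identical unread suffix — and to a fresh state only if none does.
a: 0a undefined. 0a->0: no, aaaaaa/aaa meet in 0. Open state 1: 0a->1.
b: 0b undefined. 0b->0: ok.
aa: 1a undefined. 1a->0: ok.
ab: 1b undefined. 1b->0: ok.
All examples now run through 2 states with every (state, symbol) defined. Accept strings end in {0}, Reject strings end in {1}; accept={0}.

states=2 start=0 accept={0} delta: 0a->1 0b->0 1a->0 1b->0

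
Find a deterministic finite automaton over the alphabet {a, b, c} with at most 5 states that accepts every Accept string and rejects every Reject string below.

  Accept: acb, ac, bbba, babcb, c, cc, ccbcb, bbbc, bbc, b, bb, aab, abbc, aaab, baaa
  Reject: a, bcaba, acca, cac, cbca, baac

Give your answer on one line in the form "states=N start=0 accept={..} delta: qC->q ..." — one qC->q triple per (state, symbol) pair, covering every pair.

states=4 start=0 accept={1,2} delta: 0a->0 0b->1 0c->1 1a->2 1b->1 1c->2 2a->3 2b->0 2c->0 3a->1 3b->0 3c->0

Grow the machine one transition at a time. Run the examples from 0; the earliest place one falls off (shortest prefix, ties alphabetical) gets sent to the lowest-numbered state that keeps every Accept/Reject pair distinguishable — a pair clashes when both reach the same state with identical unread suffix — and to a fresh state only if none does.
a: 0a undefined. 0a->0: ok.
b: 0b undefined. 0b->0: no, ac/baac meet in 0 with "c" left. Open state 1: 0b->1.
c: 0c undefined. 0c->0: no, ac/a meet in 0. 0c->1: ok.
ba: 1a undefined. 1a->0: no, ac/cac meet in 1. 1a->1: no, cc/cac meet in 1 with "c" left. Open state 2: 1a->2.
bb: 1b undefined. 1b->0: no, acb/a meet in 0. 1b->1: ok.
bc: 1c undefined. 1c->0: no, bbba/bcaba meet in 2. 1c->1: no, bbba/acca meet in 2. 1c->2: ok.
baa: 2a undefined. 2a->0: no, acb/baac meet in 1. 2a->1: no, acb/acca meet in 1. 2a->2: no, bbba/acca meet in 2. Open state 3: 2a->3.
bab: 2b undefined. 2b->0: ok.
cac: 2c undefined. 2c->0: ok.
baaa: 3a undefined. 3a->0: no, baaa/a meet in 0. 3a->1: ok.
baac: 3c undefined. 3c->0: ok.
bcab: 3b undefined. 3b->0: ok.
All examples now run through 4 states with every (state, symbol) defined. Accept strings end in {1,2}, Reject strings end in {0,3}; accept={1,2}.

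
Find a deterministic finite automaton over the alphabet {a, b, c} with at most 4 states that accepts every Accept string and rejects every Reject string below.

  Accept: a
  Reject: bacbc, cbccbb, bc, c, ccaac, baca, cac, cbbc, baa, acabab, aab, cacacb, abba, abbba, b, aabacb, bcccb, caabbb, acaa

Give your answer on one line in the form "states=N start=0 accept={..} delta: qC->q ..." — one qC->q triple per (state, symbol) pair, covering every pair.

states=2 start=0 accept={0} delta: 0a->0 0b->1 0c->1 1a->1 1b->1 1c->1

Fold the examples into a partial DFA from state 0: repeatedly fix the first undefined (state, symbol) met by the shortest-then-alphabetical prefix, trying targets in increasing order and rejecting any under which an Accept and a Reject string meet in one state with the same remainder; add a state when all current targets are rejected. Accepting states are where Accept strings end.
a: 0a undefined. 0a->0: ok.
b: 0b undefined. 0b->0: no, a/baa meet in 0. Open state 1: 0b->1.
c: 0c undefined. 0c->0: no, a/c meet in 0. 0c->1: ok.
ba: 1a undefined. 1a->0: no, a/baca meet in 0. 1a->1: ok.
bc: 1c undefined. 1c->0: no, a/bacbc meet in 0. 1c->1: ok.
cb: 1b undefined. 1b->0: no, a/cacacb meet in 0. 1b->1: ok.
All examples now run through 2 states with every (state, symbol) defined. Accept strings end in {0}, Reject strings end in {1}; accept={0}.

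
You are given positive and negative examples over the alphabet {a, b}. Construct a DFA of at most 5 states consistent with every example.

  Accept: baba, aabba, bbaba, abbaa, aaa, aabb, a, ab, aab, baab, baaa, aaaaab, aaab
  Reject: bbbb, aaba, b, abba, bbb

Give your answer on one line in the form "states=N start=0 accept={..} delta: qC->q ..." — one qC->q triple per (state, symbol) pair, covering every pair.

State merging on the prefix tree: take the shortest (then alphabetical) example prefix whose next move is undefined and point that move at state 0, else 1, else 2, ...; a target is out if some Accept/Reject pair would then sit in one state with the same input left (inseparable). If every existing state is out, open a new one.
a: 0a undefined. 0a->0: no, aabba/abba meet in 0 with "bba" left. Open state 1: 0a->1.
b: 0b undefined. 0b->0: ok.
aa: 1a undefined. 1a->0: no, aabba/aaba meet in 1. 1a->1: no, baba/aaba meet in 1 with "ba" left. Open state 2: 1a->2.
ab: 1b undefined. 1b->0: no, baba/abba meet in 1. 1b->1: no, baba/abba meet in 2. 1b->2: ok.
aaa: 2a undefined. 2a->0: no, baba/bbbb meet in 0. 2a->1: ok.
aab: 2b undefined. 2b->0: no, baba/aaba meet in 1. 2b->1: no, aabb/aaba meet in 2. 2b->2: no, baba/aaba meet in 1. Open state 3: 2b->3.
aaba: 3a undefined. 3a->0: ok.
aabb: 3b undefined. 3b->0: no, aabb/bbbb meet in 0. 3b->1: ok.
All examples now run through 4 states with every (state, symbol) defined. Accept strings end in {1,2,3}, Reject strings end in {0}; accept={1,2,3}.

states=4 start=0 accept={1,2,3} delta: 0a->1 0b->0 1a->2 1b->2 2a->1 2b->3 3a->0 3b->1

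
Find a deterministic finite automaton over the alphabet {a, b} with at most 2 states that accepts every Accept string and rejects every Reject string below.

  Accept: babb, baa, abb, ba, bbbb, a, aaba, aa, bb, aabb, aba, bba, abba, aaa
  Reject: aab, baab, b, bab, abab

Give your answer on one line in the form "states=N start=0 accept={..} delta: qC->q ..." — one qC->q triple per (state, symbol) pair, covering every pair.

State merging on the prefix tree: take the shortest (then alphabetical) example prefix whose next move is undefined and point that move at state 0, else 1, else 2, ...; a target is out if some Accept/Reject pair would then sit in one state with the same input left (inseparable). If every existing state is out, open a new one.
a: 0a undefined. 0a->0: ok.
b: 0b undefined. 0b->0: no, babb/aab meet in 0. Open state 1: 0b->1.
ba: 1a undefined. 1a->0: ok.
bb: 1b undefined. 1b->0: ok.
All examples now run through 2 states with every (state, symbol) defined. Accept strings end in {0}, Reject strings end in {1}; accept={0}.

states=2 start=0 accept={0} delta: 0a->0 0b->1 1a->0 1b->0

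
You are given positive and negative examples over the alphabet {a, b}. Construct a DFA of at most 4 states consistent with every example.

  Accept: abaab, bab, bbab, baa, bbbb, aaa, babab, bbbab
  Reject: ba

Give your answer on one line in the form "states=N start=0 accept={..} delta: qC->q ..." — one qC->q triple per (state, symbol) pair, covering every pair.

Fold the examples into a partial DFA from state 0: repeatedly fix the first undefined (state, symbol) met by the shortest-then-alphabetical prefix, trying targets in increasing order and rejecting any under which an Accept and a Reject string meet in one state with the same remainder; add a state when all current targets are rejected. Accepting states are where Accept strings end.
a: 0a undefined. 0a->0: ok.
b: 0b undefined. 0b->0: no, abaab/ba meet in 0. Open state 1: 0b->1.
ba: 1a undefined. 1a->0: no, baa/ba meet in 0. 1a->1: no, baa/ba meet in 1. Open state 2: 1a->2.
bb: 1b undefined. 1b->0: ok.
baa: 2a undefined. 2a->0: ok.
bab: 2b undefined. 2b->0: ok.
All examples now run through 3 states with every (state, symbol) defined. Accept strings end in {0,1}, Reject strings end in {2}; accept={0,1}.

states=3 start=0 accept={0,1} delta: 0a->0 0b->1 1a->2 1b->0 2a->0 2b->0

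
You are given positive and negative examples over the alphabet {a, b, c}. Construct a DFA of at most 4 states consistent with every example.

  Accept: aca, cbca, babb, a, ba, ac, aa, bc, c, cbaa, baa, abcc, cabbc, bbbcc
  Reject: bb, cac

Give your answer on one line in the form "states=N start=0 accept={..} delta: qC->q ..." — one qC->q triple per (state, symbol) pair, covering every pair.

State merging on the prefix tree: take the shortest (then alphabetical) example prefix whose next move is undefined and point that move at state 0, else 1, else 2, ...; a target is out if some Accept/Reject pair would then sit in one state with the same input left (inseparable). If every existing state is out, open a new one.
a: 0a undefined. 0a->0: ok.
b: 0b undefined. 0b->0: no, babb/bb meet in 0. Open state 1: 0b->1.
c: 0c undefined. 0c->0: no, aca/cac meet in 0. 0c->1: ok.
ba: 1a undefined. 1a->0: no, babb/bb meet in 1 with "b" left. 1a->1: no, bc/cac meet in 1 with "c" left. Open state 2: 1a->2.
bb: 1b undefined. 1b->0: no, a/bb meet in 0. 1b->1: no, ac/bb meet in 1. 1b->2: no, aca/bb meet in 2. Open state 3: 1b->3.
bc: 1c undefined. 1c->0: ok.
baa: 2a undefined. 2a->0: ok.
bab: 2b undefined. 2b->0: ok.
bbb: 3b undefined. 3b->0: ok.
cac: 2c undefined. 2c->0: no, a/cac meet in 0. 2c->1: no, babb/cac meet in 1. 2c->2: no, aca/cac meet in 2. 2c->3: ok.
cba: 3a undefined. 3a->0: ok.
cbc: 3c undefined. 3c->0: ok.
All examples now run through 4 states with every (state, symbol) defined. Accept strings end in {0,1,2}, Reject strings end in {3}; accept={0,1,2}.

states=4 start=0 accept={0,1,2} delta: 0a->0 0b->1 0c->1 1a->2 1b->3 1c->0 2a->0 2b->0 2c->3 3a->0 3b->0 3c->0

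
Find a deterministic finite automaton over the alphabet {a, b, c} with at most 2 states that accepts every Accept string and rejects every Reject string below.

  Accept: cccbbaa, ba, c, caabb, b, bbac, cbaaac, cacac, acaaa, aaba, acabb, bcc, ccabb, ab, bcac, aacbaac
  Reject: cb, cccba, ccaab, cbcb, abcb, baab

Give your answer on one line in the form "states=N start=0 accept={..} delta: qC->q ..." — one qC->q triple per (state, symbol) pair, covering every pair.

states=2 start=0 accept={1} delta: 0a->0 0b->1 0c->1 1a->1 1b->0 1c->1

Grow the machine one transition at a time. Run the examples from 0; the earliest place one falls off (shortest prefix, ties alphabetical) gets sent to the lowest-numbered state that keeps every Accept/Reject pair distinguishable — a pair clashes when both reach the same state with identical unread suffix — and to a fresh state only if none does.
a: 0a undefined. 0a->0: ok.
b: 0b undefined. 0b->0: no, ba/baab meet in 0. Open state 1: 0b->1.
c: 0c undefined. 0c->0: no, ba/cccba meet in 1 with "a" left. 0c->1: ok.
ba: 1a undefined. 1a->0: no, c/baab meet in 1. 1a->1: ok.
bb: 1b undefined. 1b->0: ok.
bc: 1c undefined. 1c->0: no, cccbbaa/ccaab meet in 1. 1c->1: ok.
All examples now run through 2 states with every (state, symbol) defined. Accept strings end in {1}, Reject strings end in {0}; accept={1}.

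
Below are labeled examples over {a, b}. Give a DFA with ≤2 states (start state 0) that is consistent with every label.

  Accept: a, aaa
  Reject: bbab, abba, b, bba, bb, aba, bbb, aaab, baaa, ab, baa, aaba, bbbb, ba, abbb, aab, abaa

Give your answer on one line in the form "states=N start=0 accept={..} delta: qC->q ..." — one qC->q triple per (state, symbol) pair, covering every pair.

Fold the examples into a partial DFA from state 0: repeatedly fix the first undefined (state, symbol) met by the shortest-then-alphabetical prefix, trying targets in increasing order and rejecting any under which an Accept and a Reject string meet in one state with the same remainder; add a state when all current targets are rejected. Accepting states are where Accept strings end.
a: 0a undefined. 0a->0: ok.
b: 0b undefined. 0b->0: no, a/bbab meet in 0. Open state 1: 0b->1.
ba: 1a undefined. 1a->0: no, a/aba meet in 0. 1a->1: ok.
bb: 1b undefined. 1b->0: no, a/abba meet in 0. 1b->1: ok.
All examples now run through 2 states with every (state, symbol) defined. Accept strings end in {0}, Reject strings end in {1}; accept={0}.

states=2 start=0 accept={0} delta: 0a->0 0b->1 1a->1 1b->1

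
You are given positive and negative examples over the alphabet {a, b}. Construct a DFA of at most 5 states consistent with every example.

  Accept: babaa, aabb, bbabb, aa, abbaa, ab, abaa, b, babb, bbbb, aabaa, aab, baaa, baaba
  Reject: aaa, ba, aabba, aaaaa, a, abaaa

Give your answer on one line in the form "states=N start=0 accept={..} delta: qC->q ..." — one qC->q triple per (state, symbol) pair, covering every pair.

states=5 start=0 accept={0,2,4} delta: 0a->1 0b->2 1a->0 1b->0 2a->3 2b->0 3a->4 3b->0 4a->0 4b->1

State merging on the prefix tree: take the shortest (then alphabetical) example prefix whose next move is undefined and point that move at state 0, else 1, else 2, ...; a target is out if some Accept/Reject pair would then sit in one state with the same input left (inseparable). If every existing state is out, open a new one.
a: 0a undefined. 0a->0: no, aa/aaa meet in 0. Open state 1: 0a->1.
b: 0b undefined. 0b->0: no, baaa/aaa meet in 1 with "aa" left. 0b->1: no, aa/ba meet in 1 with "a" left. Open state 2: 0b->2.
aa: 1a undefined. 1a->0: ok.
ab: 1b undefined. 1b->0: ok.
ba: 2a undefined. 2a->0: no, babaa/aaa meet in 1. 2a->1: no, baaa/aaa meet in 1. 2a->2: no, abbaa/ba meet in 2. Open state 3: 2a->3.
bb: 2b undefined. 2b->0: ok.
baa: 3a undefined. 3a->0: no, baaa/aaa meet in 1. 3a->1: no, abbaa/aaa meet in 1. 3a->2: no, baaa/ba meet in 3. 3a->3: no, abbaa/ba meet in 3. Open state 4: 3a->4.
bab: 3b undefined. 3b->0: ok.
baaa: 4a undefined. 4a->0: ok.
baab: 4b undefined. 4b->0: no, baaba/aaa meet in 1. 4b->1: ok.
All examples now run through 5 states with every (state, symbol) defined. Accept strings end in {0,2,4}, Reject strings end in {1,3}; accept={0,2,4}.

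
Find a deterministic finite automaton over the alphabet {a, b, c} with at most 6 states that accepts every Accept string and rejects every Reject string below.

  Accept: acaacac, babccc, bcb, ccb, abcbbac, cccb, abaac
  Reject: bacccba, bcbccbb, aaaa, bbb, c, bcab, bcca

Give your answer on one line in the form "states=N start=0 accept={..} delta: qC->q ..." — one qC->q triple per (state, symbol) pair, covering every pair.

states=4 start=0 accept={2,3} delta: 0a->0 0b->1 0c->1 1a->1 1b->0 1c->2 2a->1 2b->2 2c->3 3a->0 3b->2 3c->0

Grow the machine one transition at a time. Run the examples from 0; the earliest place one falls off (shortest prefix, ties alphabetical) gets sent to the lowest-numbered state that keeps every Accept/Reject pair distinguishable — a pair clashes when both reach the same state with identical unread suffix — and to a fresh state only if none does.
a: 0a undefined. 0a->0: ok.
b: 0b undefined. 0b->0: no, abaac/c meet in 0 with "c" left. Open state 1: 0b->1.
c: 0c undefined. 0c->0: no, acaacac/aaaa meet in 0. 0c->1: ok.
ba: 1a undefined. 1a->0: no, acaacac/c meet in 1. 1a->1: ok.
bb: 1b undefined. 1b->0: ok.
bc: 1c undefined. 1c->0: no, acaacac/bacccba meet in 1. 1c->1: no, acaacac/bcbccbb meet in 1. Open state 2: 1c->2.
bca: 2a undefined. 2a->0: no, acaacac/bbb meet in 1. 2a->1: ok.
bcb: 2b undefined. 2b->0: no, bcb/aaaa meet in 0. 2b->1: no, bcb/bbb meet in 1. 2b->2: ok.
bcc: 2c undefined. 2c->0: no, babccc/bacccba meet in 0. 2c->1: no, acaacac/bcbccbb meet in 2. 2c->2: no, acaacac/bcbccbb meet in 2. Open state 3: 2c->3.
bcca: 3a undefined. 3a->0: ok.
cccb: 3b undefined. 3b->0: no, cccb/aaaa meet in 0. 3b->1: no, cccb/bbb meet in 1. 3b->2: ok.
baccc: 3c undefined. 3c->0: ok.
All examples now run through 4 states with every (state, symbol) defined. Accept strings end in {2,3}, Reject strings end in {0,1}; accept={2,3}.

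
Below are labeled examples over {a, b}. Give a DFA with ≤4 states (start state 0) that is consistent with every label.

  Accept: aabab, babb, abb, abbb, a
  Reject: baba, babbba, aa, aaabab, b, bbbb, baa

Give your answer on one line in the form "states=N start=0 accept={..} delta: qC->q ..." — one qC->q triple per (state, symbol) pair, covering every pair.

State merging on the prefix tree: take the shortest (then alphabetical) example prefix whose next move is undefined and point that move at state 0, else 1, else 2, ...; a target is out if some Accept/Reject pair would then sit in one state with the same input left (inseparable). If every existing state is out, open a new one.
a: 0a undefined. 0a->0: no, aabab/aaabab meet in 0 with "bab" left. Open state 1: 0a->1.
b: 0b undefined. 0b->0: ok.
aa: 1a undefined. 1a->0: ok.
ab: 1b undefined. 1b->0: no, aabab/aa meet in 0. 1b->1: ok.
All examples now run through 2 states with every (state, symbol) defined. Accept strings end in {1}, Reject strings end in {0}; accept={1}.

states=2 start=0 accept={1} delta: 0a->1 0b->0 1a->0 1b->1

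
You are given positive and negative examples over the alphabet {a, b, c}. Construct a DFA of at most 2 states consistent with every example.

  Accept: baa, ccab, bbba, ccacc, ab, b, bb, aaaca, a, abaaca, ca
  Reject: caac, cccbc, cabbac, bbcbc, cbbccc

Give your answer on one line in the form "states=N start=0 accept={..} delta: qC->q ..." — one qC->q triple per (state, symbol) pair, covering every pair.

states=2 start=0 accept={0} delta: 0a->0 0b->0 0c->1 1a->0 1b->0 1c->0

State merging on the prefix tree: take the shortest (then alphabetical) example prefix whose next move is undefined and point that move at state 0, else 1, else 2, ...; a target is out if some Accept/Reject pair would then sit in one state with the same input left (inseparable). If every existing state is out, open a new one.
a: 0a undefined. 0a->0: ok.
b: 0b undefined. 0b->0: ok.
c: 0c undefined. 0c->0: no, baa/caac meet in 0. Open state 1: 0c->1.
ca: 1a undefined. 1a->0: ok.
cb: 1b undefined. 1b->0: ok.
cc: 1c undefined. 1c->0: ok.
All examples now run through 2 states with every (state, symbol) defined. Accept strings end in {0}, Reject strings end in {1}; accept={0}.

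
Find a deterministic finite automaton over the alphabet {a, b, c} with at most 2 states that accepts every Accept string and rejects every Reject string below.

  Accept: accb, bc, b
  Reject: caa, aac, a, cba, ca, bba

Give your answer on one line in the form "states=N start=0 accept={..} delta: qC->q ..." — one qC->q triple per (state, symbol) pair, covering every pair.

State merging on the prefix tree: take the shortest (then alphabetical) example prefix whose next move is undefined and point that move at state 0, else 1, else 2, ...; a target is out if some Accept/Reject pair would then sit in one state with the same input left (inseparable). If every existing state is out, open a new one.
a: 0a undefined. 0a->0: ok.
b: 0b undefined. 0b->0: no, bc/aac meet in 0 with "c" left. Open state 1: 0b->1.
c: 0c undefined. 0c->0: ok.
bb: 1b undefined. 1b->0: ok.
bc: 1c undefined. 1c->0: no, bc/caa meet in 0. 1c->1: ok.
cba: 1a undefined. 1a->0: ok.
All examples now run through 2 states with every (state, symbol) defined. Accept strings end in {1}, Reject strings end in {0}; accept={1}.

states=2 start=0 accept={1} delta: 0a->0 0b->1 0c->0 1a->0 1b->0 1c->1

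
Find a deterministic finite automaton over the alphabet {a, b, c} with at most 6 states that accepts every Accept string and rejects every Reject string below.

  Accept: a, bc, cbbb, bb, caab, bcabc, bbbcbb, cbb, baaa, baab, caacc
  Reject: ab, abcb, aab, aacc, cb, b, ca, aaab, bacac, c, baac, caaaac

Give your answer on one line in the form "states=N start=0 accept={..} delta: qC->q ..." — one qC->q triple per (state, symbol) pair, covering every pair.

states=5 start=0 accept={0,4} delta: 0a->0 0b->1 0c->2 1a->2 1b->0 1c->0 2a->3 2b->3 2c->1 3a->4 3b->4 3c->1 4a->0 4b->0 4c->1

Grow the machine one transition at a time. Run the examples from 0; the earliest place one falls off (shortest prefix, ties alphabetical) gets sent to the lowest-numbered state that keeps every Accept/Reject pair distinguishable — a pair clashes when both reach the same state with identical unread suffix — and to a fresh state only if none does.
a: 0a undefined. 0a->0: ok.
b: 0b undefined. 0b->0: no, a/ab meet in 0. Open state 1: 0b->1.
c: 0c undefined. 0c->0: no, a/aacc meet in 0. 0c->1: no, bc/aacc meet in 1 with "c" left. Open state 2: 0c->2.
ba: 1a undefined. 1a->0: no, baab/ab meet in 1. 1a->1: no, bc/baac meet in 1 with "c" left. 1a->2: ok.
bb: 1b undefined. 1b->0: ok.
bc: 1c undefined. 1c->0: ok.
ca: 2a undefined. 2a->0: no, a/ca meet in 0. 2a->1: no, a/baac meet in 0. 2a->2: no, caab/cb meet in 2 with "b" left. Open state 3: 2a->3.
cb: 2b undefined. 2b->0: no, a/cb meet in 0. 2b->1: no, cbbb/ab meet in 1. 2b->2: no, cbbb/cb meet in 2. 2b->3: ok.
bac: 2c undefined. 2c->0: no, a/aacc meet in 0. 2c->1: ok.
caa: 3a undefined. 3a->0: no, caab/ab meet in 1. 3a->1: no, baaa/ab meet in 1. 3a->2: no, caab/cb meet in 3. 3a->3: no, baaa/cb meet in 3. Open state 4: 3a->4.
cbb: 3b undefined. 3b->0: no, cbbb/ab meet in 1. 3b->1: no, cbb/ab meet in 1. 3b->2: no, cbbb/cb meet in 3. 3b->3: no, cbbb/cb meet in 3. 3b->4: ok.
baac: 3c undefined. 3c->0: no, a/baac meet in 0. 3c->1: ok.
caaa: 4a undefined. 4a->0: ok.
caab: 4b undefined. 4b->0: ok.
caac: 4c undefined. 4c->0: no, caacc/c meet in 2. 4c->1: ok.
All examples now run through 5 states with every (state, symbol) defined. Accept strings end in {0,4}, Reject strings end in {1,2,3}; accept={0,4}.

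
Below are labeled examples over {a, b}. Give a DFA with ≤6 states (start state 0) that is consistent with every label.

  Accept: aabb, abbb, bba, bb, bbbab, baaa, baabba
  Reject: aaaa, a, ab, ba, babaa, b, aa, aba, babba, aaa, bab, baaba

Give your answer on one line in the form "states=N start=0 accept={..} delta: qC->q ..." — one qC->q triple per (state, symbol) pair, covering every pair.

Fold the examples into a partial DFA from state 0: repeatedly fix the first undefined (state, symbol) met by the shortest-then-alphabetical prefix, trying targets in increasing order and rejecting any under which an Accept and a Reject string meet in one state with the same remainder; add a state when all current targets are rejected. Accepting states are where Accept strings end.
a: 0a undefined. 0a->0: ok.
b: 0b undefined. 0b->0: no, aabb/aaaa meet in 0. Open state 1: 0b->1.
ba: 1a undefined. 1a->0: no, bba/babba meet in 1 with "ba" left. 1a->1: no, aabb/bab meet in 1 with "b" left. Open state 2: 1a->2.
bb: 1b undefined. 1b->0: no, aabb/aaaa meet in 0. 1b->1: no, aabb/ab meet in 1. 1b->2: no, aabb/ba meet in 2. Open state 3: 1b->3.
baa: 2a undefined. 2a->0: no, baaa/aaaa meet in 0. 2a->1: no, bba/baaba meet in 3 with "a" left. 2a->2: no, baaa/ba meet in 2. 2a->3: ok.
bab: 2b undefined. 2b->0: ok.
bba: 3a undefined. 3a->0: no, bba/aaaa meet in 0. 3a->1: no, bba/ab meet in 1. 3a->2: no, bba/ba meet in 2. 3a->3: ok.
bbb: 3b undefined. 3b->0: no, abbb/aaaa meet in 0. 3b->1: no, abbb/ab meet in 1. 3b->2: no, aabb/baaba meet in 3. 3b->3: no, aabb/baaba meet in 3. Open state 4: 3b->4.
bbba: 4a undefined. 4a->0: no, bbbab/ab meet in 1. 4a->1: ok.
baabb: 4b undefined. 4b->0: no, baabba/aaaa meet in 0. 4b->1: no, baabba/ba meet in 2. 4b->2: ok.
All examples now run through 5 states with every (state, symbol) defined. Accept strings end in {3,4}, Reject strings end in {0,1,2}; accept={3,4}.

states=5 start=0 accept={3,4} delta: 0a->0 0b->1 1a->2 1b->3 2a->3 2b->0 3a->3 3b->4 4a->1 4b->2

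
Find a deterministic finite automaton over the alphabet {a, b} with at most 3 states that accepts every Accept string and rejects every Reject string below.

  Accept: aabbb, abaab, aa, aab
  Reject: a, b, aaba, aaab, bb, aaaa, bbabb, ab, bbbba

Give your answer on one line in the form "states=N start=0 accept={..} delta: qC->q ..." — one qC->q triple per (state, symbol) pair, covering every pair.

Fold the examples into a partial DFA from state 0: repeatedly fix the first undefined (state, symbol) met by the shortest-then-alphabetical prefix, trying targets in increasing order and rejecting any under which an Accept and a Reject string meet in one state with the same remainder; add a state when all current targets are rejected. Accepting states are where Accept strings end.
a: 0a undefined. 0a->0: no, aa/a meet in 0. Open state 1: 0a->1.
b: 0b undefined. 0b->0: ok.
aa: 1a undefined. 1a->0: no, aabbb/b meet in 0. 1a->1: no, aa/a meet in 1. Open state 2: 1a->2.
ab: 1b undefined. 1b->0: ok.
aaa: 2a undefined. 2a->0: ok.
aab: 2b undefined. 2b->0: no, aabbb/b meet in 0. 2b->1: no, aabbb/b meet in 0. 2b->2: ok.
All examples now run through 3 states with every (state, symbol) defined. Accept strings end in {2}, Reject strings end in {0,1}; accept={2}.

states=3 start=0 accept={2} delta: 0a->1 0b->0 1a->2 1b->0 2a->0 2b->2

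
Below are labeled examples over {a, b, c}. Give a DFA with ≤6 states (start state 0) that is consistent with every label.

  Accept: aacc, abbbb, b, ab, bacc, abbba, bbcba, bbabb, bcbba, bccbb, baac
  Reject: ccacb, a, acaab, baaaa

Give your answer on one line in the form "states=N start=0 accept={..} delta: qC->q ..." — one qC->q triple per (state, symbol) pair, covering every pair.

State merging on the prefix tree: take the shortest (then alphabetical) example prefix whose next move is undefined and point that move at state 0, else 1, else 2, ...; a target is out if some Accept/Reject pair would then sit in one state with the same input left (inseparable). If every existing state is out, open a new one.
a: 0a undefined. 0a->0: ok.
b: 0b undefined. 0b->0: no, abbbb/a meet in 0. Open state 1: 0b->1.
c: 0c undefined. 0c->0: no, aacc/a meet in 0. 0c->1: ok.
ba: 1a undefined. 1a->0: no, b/acaab meet in 1. 1a->1: no, b/baaaa meet in 1. Open state 2: 1a->2.
bb: 1b undefined. 1b->0: no, abbbb/a meet in 0. 1b->1: ok.
bc: 1c undefined. 1c->0: no, aacc/a meet in 0. 1c->1: ok.
baa: 2a undefined. 2a->0: no, aacc/acaab meet in 1. 2a->1: no, aacc/acaab meet in 1. 2a->2: no, abbba/baaaa meet in 2. Open state 3: 2a->3.
bac: 2c undefined. 2c->0: no, aacc/ccacb meet in 1. 2c->1: no, aacc/ccacb meet in 1. 2c->2: ok.
baaa: 3a undefined. 3a->0: ok.
baac: 3c undefined. 3c->0: no, baac/a meet in 0. 3c->1: ok.
bbab: 2b undefined. 2b->0: ok.
acaab: 3b undefined. 3b->0: ok.
All examples now run through 4 states with every (state, symbol) defined. Accept strings end in {1,2}, Reject strings end in {0}; accept={1,2}.

states=4 start=0 accept={1,2} delta: 0a->0 0b->1 0c->1 1a->2 1b->1 1c->1 2a->3 2b->0 2c->2 3a->0 3b->0 3c->1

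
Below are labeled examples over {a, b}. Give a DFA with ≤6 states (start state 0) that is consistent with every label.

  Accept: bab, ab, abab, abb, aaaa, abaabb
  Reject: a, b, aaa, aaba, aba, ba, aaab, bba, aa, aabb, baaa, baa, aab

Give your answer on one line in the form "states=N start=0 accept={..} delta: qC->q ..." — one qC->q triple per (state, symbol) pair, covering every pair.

Fold the examples into a partial DFA from state 0: repeatedly fix the first undefined (state, symbol) met by the shortest-then-alphabetical prefix, trying targets in increasing order and rejecting any under which an Accept and a Reject string meet in one state with the same remainder; add a state when all current targets are rejected. Accepting states are where Accept strings end.
a: 0a undefined. 0a->0: no, ab/b meet in 0 with "b" left. Open state 1: 0a->1.
b: 0b undefined. 0b->0: ok.
aa: 1a undefined. 1a->0: no, bab/aaab meet in 1 with "b" left. 1a->1: no, bab/aaab meet in 1 with "b" left. Open state 2: 1a->2.
ab: 1b undefined. 1b->0: no, bab/b meet in 0. 1b->1: no, bab/a meet in 1. 1b->2: no, bab/aa meet in 2. Open state 3: 1b->3.
aaa: 2a undefined. 2a->0: no, aaaa/a meet in 1. 2a->1: no, bab/aaab meet in 3. 2a->2: no, aaaa/aaa meet in 2. 2a->3: no, bab/aaa meet in 3. Open state 4: 2a->4.
aab: 2b undefined. 2b->0: ok.
aba: 3a undefined. 3a->0: no, abab/b meet in 0. 3a->1: no, abaabb/b meet in 0. 3a->2: no, abab/b meet in 0. 3a->3: no, bab/aba meet in 3. 3a->4: no, abab/aaab meet in 4 with "b" left. Open state 5: 3a->5.
abb: 3b undefined. 3b->0: no, abb/b meet in 0. 3b->1: no, abb/a meet in 1. 3b->2: no, abb/aa meet in 2. 3b->3: ok.
aaaa: 4a undefined. 4a->0: no, aaaa/b meet in 0. 4a->1: no, aaaa/a meet in 1. 4a->2: no, aaaa/aa meet in 2. 4a->3: ok.
aaab: 4b undefined. 4b->0: ok.
abaa: 5a undefined. 5a->0: no, abaabb/b meet in 0. 5a->1: ok.
abab: 5b undefined. 5b->0: no, abab/b meet in 0. 5b->1: no, abab/a meet in 1. 5b->2: no, abab/aa meet in 2. 5b->3: ok.
All examples now run through 6 states with every (state, symbol) defined. Accept strings end in {3}, Reject strings end in {0,1,2,4,5}; accept={3}.

states=6 start=0 accept={3} delta: 0a->1 0b->0 1a->2 1b->3 2a->4 2b->0 3a->5 3b->3 4a->3 4b->0 5a->1 5b->3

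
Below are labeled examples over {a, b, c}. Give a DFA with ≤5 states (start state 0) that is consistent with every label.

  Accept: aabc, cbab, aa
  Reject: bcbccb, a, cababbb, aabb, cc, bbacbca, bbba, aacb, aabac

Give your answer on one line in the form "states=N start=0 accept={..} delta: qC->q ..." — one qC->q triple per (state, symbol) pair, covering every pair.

State merging on the prefix tree: take the shortest (then alphabetical) example prefix whose next move is undefined and point that move at state 0, else 1, else 2, ...; a target is out if some Accept/Reject pair would then sit in one state with the same input left (inseparable). If every existing state is out, open a new one.
a: 0a undefined. 0a->0: no, aa/a meet in 0. Open state 1: 0a->1.
b: 0b undefined. 0b->0: ok.
c: 0c undefined. 0c->0: ok.
aa: 1a undefined. 1a->0: no, aabc/bcbccb meet in 0. 1a->1: no, aa/a meet in 1. Open state 2: 1a->2.
aab: 2b undefined. 2b->0: no, aabc/bcbccb meet in 0. 2b->1: no, cbab/aabb meet in 1 with "b" left. 2b->2: no, aa/aabb meet in 2. Open state 3: 2b->3.
aac: 2c undefined. 2c->0: ok.
cab: 1b undefined. 1b->0: no, cbab/bcbccb meet in 0. 1b->1: no, cbab/a meet in 1. 1b->2: ok.
aaba: 3a undefined. 3a->0: ok.
aabb: 3b undefined. 3b->0: ok.
aabc: 3c undefined. 3c->0: no, aabc/bcbccb meet in 0. 3c->1: no, aabc/a meet in 1. 3c->2: ok.
bbac: 1c undefined. 1c->0: ok.
caba: 2a undefined. 2a->0: ok.
All examples now run through 4 states with every (state, symbol) defined. Accept strings end in {2}, Reject strings end in {0,1}; accept={2}.

states=4 start=0 accept={2} delta: 0a->1 0b->0 0c->0 1a->2 1b->2 1c->0 2a->0 2b->3 2c->0 3a->0 3b->0 3c->2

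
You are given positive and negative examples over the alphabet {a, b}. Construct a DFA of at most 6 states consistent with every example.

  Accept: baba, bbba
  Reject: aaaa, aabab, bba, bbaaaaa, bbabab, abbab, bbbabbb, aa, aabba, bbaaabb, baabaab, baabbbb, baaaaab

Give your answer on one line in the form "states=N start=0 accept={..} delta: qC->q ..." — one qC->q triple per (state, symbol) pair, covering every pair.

states=3 start=0 accept={2} delta: 0a->0 0b->1 1a->2 1b->0 2a->0 2b->1

Fold the examples into a partial DFA from state 0: repeatedly fix the first undefined (state, symbol) met by the shortest-then-alphabetical prefix, trying targets in increasing order and rejecting any under which an Accept and a Reject string meet in one state with the same remainder; add a state when all current targets are rejected. Accepting states are where Accept strings end.
a: 0a undefined. 0a->0: ok.
b: 0b undefined. 0b->0: no, baba/aaaa meet in 0. Open state 1: 0b->1.
ba: 1a undefined. 1a->0: no, baba/aaaa meet in 0. 1a->1: no, baba/bba meet in 1 with "ba" left. Open state 2: 1a->2.
bb: 1b undefined. 1b->0: ok.
baa: 2a undefined. 2a->0: ok.
bab: 2b undefined. 2b->0: no, baba/aaaa meet in 0. 2b->1: ok.
All examples now run through 3 states with every (state, symbol) defined. Accept strings end in {2}, Reject strings end in {0,1}; accept={2}.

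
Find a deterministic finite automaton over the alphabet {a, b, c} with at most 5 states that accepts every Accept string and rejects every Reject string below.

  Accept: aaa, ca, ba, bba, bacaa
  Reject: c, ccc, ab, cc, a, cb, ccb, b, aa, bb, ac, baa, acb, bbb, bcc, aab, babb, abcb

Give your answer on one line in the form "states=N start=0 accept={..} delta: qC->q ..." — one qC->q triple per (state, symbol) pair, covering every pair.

Grow the machine one transition at a time. Run the examples from 0; the earliest place one falls off (shortest prefix, ties alphabetical) gets sent to the lowest-numbered state that keeps every Accept/Reject pair distinguishable — a pair clashes when both reach the same state with identical unread suffix — and to a fresh state only if none does.
a: 0a undefined. 0a->0: no, aaa/a meet in 0. Open state 1: 0a->1.
b: 0b undefined. 0b->0: no, ba/a meet in 1. 0b->1: no, aaa/baa meet in 1 with "aa" left. Open state 2: 0b->2.
c: 0c undefined. 0c->0: no, ca/a meet in 1. 0c->1: no, ca/aa meet in 1 with "a" left. 0c->2: ok.
aa: 1a undefined. 1a->0: no, aaa/a meet in 1. 1a->1: no, aaa/a meet in 1. 1a->2: ok.
ab: 1b undefined. 1b->0: ok.
ac: 1c undefined. 1c->0: ok.
ba: 2a undefined. 2a->0: no, aaa/ab meet in 0. 2a->1: no, aaa/a meet in 1. 2a->2: no, aaa/c meet in 2. Open state 3: 2a->3.
bb: 2b undefined. 2b->0: no, bba/a meet in 1. 2b->1: no, bba/c meet in 2. 2b->2: ok.
bc: 2c undefined. 2c->0: ok.
baa: 3a undefined. 3a->0: ok.
bab: 3b undefined. 3b->0: ok.
bac: 3c undefined. 3c->0: no, bacaa/c meet in 2. 3c->1: ok.
All examples now run through 4 states with every (state, symbol) defined. Accept strings end in {3}, Reject strings end in {0,1,2}; accept={3}.

states=4 start=0 accept={3} delta: 0a->1 0b->2 0c->2 1a->2 1b->0 1c->0 2a->3 2b->2 2c->0 3a->0 3b->0 3c->1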